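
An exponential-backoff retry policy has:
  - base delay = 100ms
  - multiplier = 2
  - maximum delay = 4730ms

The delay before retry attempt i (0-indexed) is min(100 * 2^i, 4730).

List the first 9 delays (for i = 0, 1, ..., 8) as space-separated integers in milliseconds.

Computing each delay:
  i=0: min(100*2^0, 4730) = 100
  i=1: min(100*2^1, 4730) = 200
  i=2: min(100*2^2, 4730) = 400
  i=3: min(100*2^3, 4730) = 800
  i=4: min(100*2^4, 4730) = 1600
  i=5: min(100*2^5, 4730) = 3200
  i=6: min(100*2^6, 4730) = 4730
  i=7: min(100*2^7, 4730) = 4730
  i=8: min(100*2^8, 4730) = 4730

Answer: 100 200 400 800 1600 3200 4730 4730 4730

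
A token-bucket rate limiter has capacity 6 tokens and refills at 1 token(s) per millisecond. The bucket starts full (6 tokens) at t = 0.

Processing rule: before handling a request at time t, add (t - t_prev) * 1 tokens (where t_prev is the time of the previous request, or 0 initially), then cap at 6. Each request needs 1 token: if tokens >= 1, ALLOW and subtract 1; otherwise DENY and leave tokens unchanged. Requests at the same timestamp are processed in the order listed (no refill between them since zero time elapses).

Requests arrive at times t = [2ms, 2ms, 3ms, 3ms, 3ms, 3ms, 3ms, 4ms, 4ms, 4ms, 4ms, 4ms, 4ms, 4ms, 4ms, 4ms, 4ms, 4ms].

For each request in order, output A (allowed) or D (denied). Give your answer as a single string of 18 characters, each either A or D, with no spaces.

Simulating step by step:
  req#1 t=2ms: ALLOW
  req#2 t=2ms: ALLOW
  req#3 t=3ms: ALLOW
  req#4 t=3ms: ALLOW
  req#5 t=3ms: ALLOW
  req#6 t=3ms: ALLOW
  req#7 t=3ms: ALLOW
  req#8 t=4ms: ALLOW
  req#9 t=4ms: DENY
  req#10 t=4ms: DENY
  req#11 t=4ms: DENY
  req#12 t=4ms: DENY
  req#13 t=4ms: DENY
  req#14 t=4ms: DENY
  req#15 t=4ms: DENY
  req#16 t=4ms: DENY
  req#17 t=4ms: DENY
  req#18 t=4ms: DENY

Answer: AAAAAAAADDDDDDDDDD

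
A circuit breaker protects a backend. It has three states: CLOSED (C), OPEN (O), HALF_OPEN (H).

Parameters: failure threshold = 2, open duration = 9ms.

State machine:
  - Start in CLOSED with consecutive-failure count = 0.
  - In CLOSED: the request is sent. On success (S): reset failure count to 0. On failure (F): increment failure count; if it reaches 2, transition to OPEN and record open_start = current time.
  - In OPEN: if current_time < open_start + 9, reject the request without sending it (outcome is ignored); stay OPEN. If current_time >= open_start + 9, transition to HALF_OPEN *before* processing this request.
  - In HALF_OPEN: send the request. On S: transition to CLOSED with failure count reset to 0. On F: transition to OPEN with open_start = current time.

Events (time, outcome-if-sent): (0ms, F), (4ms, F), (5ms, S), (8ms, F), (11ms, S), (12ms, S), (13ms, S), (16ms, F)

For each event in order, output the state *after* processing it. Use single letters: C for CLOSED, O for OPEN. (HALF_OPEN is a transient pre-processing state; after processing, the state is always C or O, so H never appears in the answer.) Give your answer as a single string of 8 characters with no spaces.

Answer: COOOOOCC

Derivation:
State after each event:
  event#1 t=0ms outcome=F: state=CLOSED
  event#2 t=4ms outcome=F: state=OPEN
  event#3 t=5ms outcome=S: state=OPEN
  event#4 t=8ms outcome=F: state=OPEN
  event#5 t=11ms outcome=S: state=OPEN
  event#6 t=12ms outcome=S: state=OPEN
  event#7 t=13ms outcome=S: state=CLOSED
  event#8 t=16ms outcome=F: state=CLOSED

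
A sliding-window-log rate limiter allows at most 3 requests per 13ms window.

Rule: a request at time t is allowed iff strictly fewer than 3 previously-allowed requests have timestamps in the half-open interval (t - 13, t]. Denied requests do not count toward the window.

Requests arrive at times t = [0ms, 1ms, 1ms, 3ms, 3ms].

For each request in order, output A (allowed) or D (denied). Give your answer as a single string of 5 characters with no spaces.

Tracking allowed requests in the window:
  req#1 t=0ms: ALLOW
  req#2 t=1ms: ALLOW
  req#3 t=1ms: ALLOW
  req#4 t=3ms: DENY
  req#5 t=3ms: DENY

Answer: AAADD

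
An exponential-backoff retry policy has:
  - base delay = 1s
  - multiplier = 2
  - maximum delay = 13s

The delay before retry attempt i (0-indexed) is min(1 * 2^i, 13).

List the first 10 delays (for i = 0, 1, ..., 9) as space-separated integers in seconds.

Computing each delay:
  i=0: min(1*2^0, 13) = 1
  i=1: min(1*2^1, 13) = 2
  i=2: min(1*2^2, 13) = 4
  i=3: min(1*2^3, 13) = 8
  i=4: min(1*2^4, 13) = 13
  i=5: min(1*2^5, 13) = 13
  i=6: min(1*2^6, 13) = 13
  i=7: min(1*2^7, 13) = 13
  i=8: min(1*2^8, 13) = 13
  i=9: min(1*2^9, 13) = 13

Answer: 1 2 4 8 13 13 13 13 13 13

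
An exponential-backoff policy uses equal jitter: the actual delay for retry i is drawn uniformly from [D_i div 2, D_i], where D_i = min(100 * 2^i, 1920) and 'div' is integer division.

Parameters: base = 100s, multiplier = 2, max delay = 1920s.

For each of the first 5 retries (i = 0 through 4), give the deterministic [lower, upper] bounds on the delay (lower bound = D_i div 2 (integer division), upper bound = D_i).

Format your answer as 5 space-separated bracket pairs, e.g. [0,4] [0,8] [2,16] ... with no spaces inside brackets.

Answer: [50,100] [100,200] [200,400] [400,800] [800,1600]

Derivation:
Computing bounds per retry:
  i=0: D_i=min(100*2^0,1920)=100, bounds=[50,100]
  i=1: D_i=min(100*2^1,1920)=200, bounds=[100,200]
  i=2: D_i=min(100*2^2,1920)=400, bounds=[200,400]
  i=3: D_i=min(100*2^3,1920)=800, bounds=[400,800]
  i=4: D_i=min(100*2^4,1920)=1600, bounds=[800,1600]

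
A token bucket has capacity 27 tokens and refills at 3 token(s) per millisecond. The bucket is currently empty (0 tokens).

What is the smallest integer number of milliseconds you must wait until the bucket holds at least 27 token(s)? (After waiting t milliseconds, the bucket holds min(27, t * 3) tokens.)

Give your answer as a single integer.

Answer: 9

Derivation:
Need t * 3 >= 27, so t >= 27/3.
Smallest integer t = ceil(27/3) = 9.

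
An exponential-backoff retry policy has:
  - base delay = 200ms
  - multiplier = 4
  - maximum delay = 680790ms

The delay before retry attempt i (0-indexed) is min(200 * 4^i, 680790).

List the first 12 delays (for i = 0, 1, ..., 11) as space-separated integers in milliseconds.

Computing each delay:
  i=0: min(200*4^0, 680790) = 200
  i=1: min(200*4^1, 680790) = 800
  i=2: min(200*4^2, 680790) = 3200
  i=3: min(200*4^3, 680790) = 12800
  i=4: min(200*4^4, 680790) = 51200
  i=5: min(200*4^5, 680790) = 204800
  i=6: min(200*4^6, 680790) = 680790
  i=7: min(200*4^7, 680790) = 680790
  i=8: min(200*4^8, 680790) = 680790
  i=9: min(200*4^9, 680790) = 680790
  i=10: min(200*4^10, 680790) = 680790
  i=11: min(200*4^11, 680790) = 680790

Answer: 200 800 3200 12800 51200 204800 680790 680790 680790 680790 680790 680790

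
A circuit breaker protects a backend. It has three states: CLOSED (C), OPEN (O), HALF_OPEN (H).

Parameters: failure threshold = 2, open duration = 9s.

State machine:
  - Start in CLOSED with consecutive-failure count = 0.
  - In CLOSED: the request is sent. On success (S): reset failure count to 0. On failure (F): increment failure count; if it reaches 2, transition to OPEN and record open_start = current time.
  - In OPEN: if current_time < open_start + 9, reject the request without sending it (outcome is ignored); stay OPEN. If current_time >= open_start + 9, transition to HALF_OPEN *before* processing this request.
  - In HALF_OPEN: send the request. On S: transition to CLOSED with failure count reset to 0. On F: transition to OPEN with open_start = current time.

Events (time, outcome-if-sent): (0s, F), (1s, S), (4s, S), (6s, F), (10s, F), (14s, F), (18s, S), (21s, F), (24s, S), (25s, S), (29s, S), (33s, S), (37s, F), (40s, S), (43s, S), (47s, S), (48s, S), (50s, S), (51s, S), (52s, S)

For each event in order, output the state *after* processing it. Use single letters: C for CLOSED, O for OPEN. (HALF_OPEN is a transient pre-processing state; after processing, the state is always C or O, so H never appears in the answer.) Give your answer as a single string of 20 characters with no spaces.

State after each event:
  event#1 t=0s outcome=F: state=CLOSED
  event#2 t=1s outcome=S: state=CLOSED
  event#3 t=4s outcome=S: state=CLOSED
  event#4 t=6s outcome=F: state=CLOSED
  event#5 t=10s outcome=F: state=OPEN
  event#6 t=14s outcome=F: state=OPEN
  event#7 t=18s outcome=S: state=OPEN
  event#8 t=21s outcome=F: state=OPEN
  event#9 t=24s outcome=S: state=OPEN
  event#10 t=25s outcome=S: state=OPEN
  event#11 t=29s outcome=S: state=OPEN
  event#12 t=33s outcome=S: state=CLOSED
  event#13 t=37s outcome=F: state=CLOSED
  event#14 t=40s outcome=S: state=CLOSED
  event#15 t=43s outcome=S: state=CLOSED
  event#16 t=47s outcome=S: state=CLOSED
  event#17 t=48s outcome=S: state=CLOSED
  event#18 t=50s outcome=S: state=CLOSED
  event#19 t=51s outcome=S: state=CLOSED
  event#20 t=52s outcome=S: state=CLOSED

Answer: CCCCOOOOOOOCCCCCCCCC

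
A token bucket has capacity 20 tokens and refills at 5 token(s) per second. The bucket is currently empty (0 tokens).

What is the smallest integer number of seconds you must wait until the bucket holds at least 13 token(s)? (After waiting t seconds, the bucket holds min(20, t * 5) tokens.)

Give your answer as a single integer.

Answer: 3

Derivation:
Need t * 5 >= 13, so t >= 13/5.
Smallest integer t = ceil(13/5) = 3.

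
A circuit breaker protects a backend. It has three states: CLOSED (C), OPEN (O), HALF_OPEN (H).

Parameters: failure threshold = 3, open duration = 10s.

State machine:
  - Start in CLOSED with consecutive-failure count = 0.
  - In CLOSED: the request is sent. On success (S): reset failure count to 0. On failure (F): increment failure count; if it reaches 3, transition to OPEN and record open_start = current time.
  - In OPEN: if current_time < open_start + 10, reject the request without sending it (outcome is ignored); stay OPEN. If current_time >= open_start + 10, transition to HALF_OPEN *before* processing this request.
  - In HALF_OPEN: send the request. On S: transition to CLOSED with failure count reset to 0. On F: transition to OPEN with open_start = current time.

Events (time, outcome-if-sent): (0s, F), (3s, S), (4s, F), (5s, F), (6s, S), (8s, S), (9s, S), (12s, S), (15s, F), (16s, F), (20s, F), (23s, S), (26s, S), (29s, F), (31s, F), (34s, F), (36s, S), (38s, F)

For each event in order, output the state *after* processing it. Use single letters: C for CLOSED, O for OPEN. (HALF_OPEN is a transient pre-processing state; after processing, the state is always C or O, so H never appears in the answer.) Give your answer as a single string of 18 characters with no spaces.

Answer: CCCCCCCCCCOOOOOOOO

Derivation:
State after each event:
  event#1 t=0s outcome=F: state=CLOSED
  event#2 t=3s outcome=S: state=CLOSED
  event#3 t=4s outcome=F: state=CLOSED
  event#4 t=5s outcome=F: state=CLOSED
  event#5 t=6s outcome=S: state=CLOSED
  event#6 t=8s outcome=S: state=CLOSED
  event#7 t=9s outcome=S: state=CLOSED
  event#8 t=12s outcome=S: state=CLOSED
  event#9 t=15s outcome=F: state=CLOSED
  event#10 t=16s outcome=F: state=CLOSED
  event#11 t=20s outcome=F: state=OPEN
  event#12 t=23s outcome=S: state=OPEN
  event#13 t=26s outcome=S: state=OPEN
  event#14 t=29s outcome=F: state=OPEN
  event#15 t=31s outcome=F: state=OPEN
  event#16 t=34s outcome=F: state=OPEN
  event#17 t=36s outcome=S: state=OPEN
  event#18 t=38s outcome=F: state=OPEN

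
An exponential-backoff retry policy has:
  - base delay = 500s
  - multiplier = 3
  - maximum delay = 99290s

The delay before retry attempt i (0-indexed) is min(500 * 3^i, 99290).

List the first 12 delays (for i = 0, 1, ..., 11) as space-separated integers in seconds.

Computing each delay:
  i=0: min(500*3^0, 99290) = 500
  i=1: min(500*3^1, 99290) = 1500
  i=2: min(500*3^2, 99290) = 4500
  i=3: min(500*3^3, 99290) = 13500
  i=4: min(500*3^4, 99290) = 40500
  i=5: min(500*3^5, 99290) = 99290
  i=6: min(500*3^6, 99290) = 99290
  i=7: min(500*3^7, 99290) = 99290
  i=8: min(500*3^8, 99290) = 99290
  i=9: min(500*3^9, 99290) = 99290
  i=10: min(500*3^10, 99290) = 99290
  i=11: min(500*3^11, 99290) = 99290

Answer: 500 1500 4500 13500 40500 99290 99290 99290 99290 99290 99290 99290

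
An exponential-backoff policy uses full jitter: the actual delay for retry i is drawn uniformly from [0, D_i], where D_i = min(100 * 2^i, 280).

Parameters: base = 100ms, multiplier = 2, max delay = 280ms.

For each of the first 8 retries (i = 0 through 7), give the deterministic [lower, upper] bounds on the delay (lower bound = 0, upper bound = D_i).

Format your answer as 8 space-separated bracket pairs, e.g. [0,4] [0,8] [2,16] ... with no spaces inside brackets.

Answer: [0,100] [0,200] [0,280] [0,280] [0,280] [0,280] [0,280] [0,280]

Derivation:
Computing bounds per retry:
  i=0: D_i=min(100*2^0,280)=100, bounds=[0,100]
  i=1: D_i=min(100*2^1,280)=200, bounds=[0,200]
  i=2: D_i=min(100*2^2,280)=280, bounds=[0,280]
  i=3: D_i=min(100*2^3,280)=280, bounds=[0,280]
  i=4: D_i=min(100*2^4,280)=280, bounds=[0,280]
  i=5: D_i=min(100*2^5,280)=280, bounds=[0,280]
  i=6: D_i=min(100*2^6,280)=280, bounds=[0,280]
  i=7: D_i=min(100*2^7,280)=280, bounds=[0,280]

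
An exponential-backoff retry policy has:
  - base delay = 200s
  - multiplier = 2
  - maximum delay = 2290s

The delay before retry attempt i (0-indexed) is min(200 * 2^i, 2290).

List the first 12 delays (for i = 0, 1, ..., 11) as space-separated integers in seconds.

Answer: 200 400 800 1600 2290 2290 2290 2290 2290 2290 2290 2290

Derivation:
Computing each delay:
  i=0: min(200*2^0, 2290) = 200
  i=1: min(200*2^1, 2290) = 400
  i=2: min(200*2^2, 2290) = 800
  i=3: min(200*2^3, 2290) = 1600
  i=4: min(200*2^4, 2290) = 2290
  i=5: min(200*2^5, 2290) = 2290
  i=6: min(200*2^6, 2290) = 2290
  i=7: min(200*2^7, 2290) = 2290
  i=8: min(200*2^8, 2290) = 2290
  i=9: min(200*2^9, 2290) = 2290
  i=10: min(200*2^10, 2290) = 2290
  i=11: min(200*2^11, 2290) = 2290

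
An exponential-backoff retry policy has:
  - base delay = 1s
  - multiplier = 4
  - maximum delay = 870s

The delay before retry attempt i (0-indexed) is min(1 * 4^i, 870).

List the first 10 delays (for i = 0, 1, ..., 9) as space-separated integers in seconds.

Computing each delay:
  i=0: min(1*4^0, 870) = 1
  i=1: min(1*4^1, 870) = 4
  i=2: min(1*4^2, 870) = 16
  i=3: min(1*4^3, 870) = 64
  i=4: min(1*4^4, 870) = 256
  i=5: min(1*4^5, 870) = 870
  i=6: min(1*4^6, 870) = 870
  i=7: min(1*4^7, 870) = 870
  i=8: min(1*4^8, 870) = 870
  i=9: min(1*4^9, 870) = 870

Answer: 1 4 16 64 256 870 870 870 870 870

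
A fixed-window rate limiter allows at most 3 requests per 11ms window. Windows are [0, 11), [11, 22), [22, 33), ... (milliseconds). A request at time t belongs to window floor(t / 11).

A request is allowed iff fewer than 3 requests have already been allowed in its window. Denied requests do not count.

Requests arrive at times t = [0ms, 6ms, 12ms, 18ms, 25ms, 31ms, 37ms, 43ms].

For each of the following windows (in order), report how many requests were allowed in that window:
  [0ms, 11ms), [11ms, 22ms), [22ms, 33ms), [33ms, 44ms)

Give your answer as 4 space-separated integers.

Answer: 2 2 2 2

Derivation:
Processing requests:
  req#1 t=0ms (window 0): ALLOW
  req#2 t=6ms (window 0): ALLOW
  req#3 t=12ms (window 1): ALLOW
  req#4 t=18ms (window 1): ALLOW
  req#5 t=25ms (window 2): ALLOW
  req#6 t=31ms (window 2): ALLOW
  req#7 t=37ms (window 3): ALLOW
  req#8 t=43ms (window 3): ALLOW

Allowed counts by window: 2 2 2 2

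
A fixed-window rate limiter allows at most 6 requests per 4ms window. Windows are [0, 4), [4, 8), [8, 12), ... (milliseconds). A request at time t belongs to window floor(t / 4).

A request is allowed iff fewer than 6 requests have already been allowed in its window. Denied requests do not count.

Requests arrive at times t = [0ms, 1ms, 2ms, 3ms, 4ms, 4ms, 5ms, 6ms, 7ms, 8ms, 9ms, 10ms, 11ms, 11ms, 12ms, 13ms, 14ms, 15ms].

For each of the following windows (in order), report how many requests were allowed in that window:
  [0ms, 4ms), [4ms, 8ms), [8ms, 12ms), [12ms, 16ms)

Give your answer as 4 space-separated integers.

Answer: 4 5 5 4

Derivation:
Processing requests:
  req#1 t=0ms (window 0): ALLOW
  req#2 t=1ms (window 0): ALLOW
  req#3 t=2ms (window 0): ALLOW
  req#4 t=3ms (window 0): ALLOW
  req#5 t=4ms (window 1): ALLOW
  req#6 t=4ms (window 1): ALLOW
  req#7 t=5ms (window 1): ALLOW
  req#8 t=6ms (window 1): ALLOW
  req#9 t=7ms (window 1): ALLOW
  req#10 t=8ms (window 2): ALLOW
  req#11 t=9ms (window 2): ALLOW
  req#12 t=10ms (window 2): ALLOW
  req#13 t=11ms (window 2): ALLOW
  req#14 t=11ms (window 2): ALLOW
  req#15 t=12ms (window 3): ALLOW
  req#16 t=13ms (window 3): ALLOW
  req#17 t=14ms (window 3): ALLOW
  req#18 t=15ms (window 3): ALLOW

Allowed counts by window: 4 5 5 4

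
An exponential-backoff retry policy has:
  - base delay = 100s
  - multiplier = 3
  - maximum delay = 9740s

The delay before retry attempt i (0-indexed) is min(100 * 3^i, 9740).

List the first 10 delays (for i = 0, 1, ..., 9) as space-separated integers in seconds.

Computing each delay:
  i=0: min(100*3^0, 9740) = 100
  i=1: min(100*3^1, 9740) = 300
  i=2: min(100*3^2, 9740) = 900
  i=3: min(100*3^3, 9740) = 2700
  i=4: min(100*3^4, 9740) = 8100
  i=5: min(100*3^5, 9740) = 9740
  i=6: min(100*3^6, 9740) = 9740
  i=7: min(100*3^7, 9740) = 9740
  i=8: min(100*3^8, 9740) = 9740
  i=9: min(100*3^9, 9740) = 9740

Answer: 100 300 900 2700 8100 9740 9740 9740 9740 9740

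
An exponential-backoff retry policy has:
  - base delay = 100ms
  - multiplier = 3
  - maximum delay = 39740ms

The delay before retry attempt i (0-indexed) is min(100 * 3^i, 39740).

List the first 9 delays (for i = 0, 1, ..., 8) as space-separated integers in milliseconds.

Computing each delay:
  i=0: min(100*3^0, 39740) = 100
  i=1: min(100*3^1, 39740) = 300
  i=2: min(100*3^2, 39740) = 900
  i=3: min(100*3^3, 39740) = 2700
  i=4: min(100*3^4, 39740) = 8100
  i=5: min(100*3^5, 39740) = 24300
  i=6: min(100*3^6, 39740) = 39740
  i=7: min(100*3^7, 39740) = 39740
  i=8: min(100*3^8, 39740) = 39740

Answer: 100 300 900 2700 8100 24300 39740 39740 39740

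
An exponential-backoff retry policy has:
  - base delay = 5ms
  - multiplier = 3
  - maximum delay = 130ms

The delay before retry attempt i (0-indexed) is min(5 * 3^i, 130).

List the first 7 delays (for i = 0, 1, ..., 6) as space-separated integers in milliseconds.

Computing each delay:
  i=0: min(5*3^0, 130) = 5
  i=1: min(5*3^1, 130) = 15
  i=2: min(5*3^2, 130) = 45
  i=3: min(5*3^3, 130) = 130
  i=4: min(5*3^4, 130) = 130
  i=5: min(5*3^5, 130) = 130
  i=6: min(5*3^6, 130) = 130

Answer: 5 15 45 130 130 130 130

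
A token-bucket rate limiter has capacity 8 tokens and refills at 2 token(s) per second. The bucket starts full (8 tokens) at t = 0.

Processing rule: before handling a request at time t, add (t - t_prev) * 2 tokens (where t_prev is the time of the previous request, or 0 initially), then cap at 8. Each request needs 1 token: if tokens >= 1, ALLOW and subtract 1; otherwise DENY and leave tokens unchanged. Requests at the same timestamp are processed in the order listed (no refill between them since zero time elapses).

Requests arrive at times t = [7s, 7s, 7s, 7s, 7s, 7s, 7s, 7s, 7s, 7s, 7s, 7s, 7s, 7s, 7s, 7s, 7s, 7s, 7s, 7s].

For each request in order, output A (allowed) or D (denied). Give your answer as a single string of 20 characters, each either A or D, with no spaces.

Simulating step by step:
  req#1 t=7s: ALLOW
  req#2 t=7s: ALLOW
  req#3 t=7s: ALLOW
  req#4 t=7s: ALLOW
  req#5 t=7s: ALLOW
  req#6 t=7s: ALLOW
  req#7 t=7s: ALLOW
  req#8 t=7s: ALLOW
  req#9 t=7s: DENY
  req#10 t=7s: DENY
  req#11 t=7s: DENY
  req#12 t=7s: DENY
  req#13 t=7s: DENY
  req#14 t=7s: DENY
  req#15 t=7s: DENY
  req#16 t=7s: DENY
  req#17 t=7s: DENY
  req#18 t=7s: DENY
  req#19 t=7s: DENY
  req#20 t=7s: DENY

Answer: AAAAAAAADDDDDDDDDDDD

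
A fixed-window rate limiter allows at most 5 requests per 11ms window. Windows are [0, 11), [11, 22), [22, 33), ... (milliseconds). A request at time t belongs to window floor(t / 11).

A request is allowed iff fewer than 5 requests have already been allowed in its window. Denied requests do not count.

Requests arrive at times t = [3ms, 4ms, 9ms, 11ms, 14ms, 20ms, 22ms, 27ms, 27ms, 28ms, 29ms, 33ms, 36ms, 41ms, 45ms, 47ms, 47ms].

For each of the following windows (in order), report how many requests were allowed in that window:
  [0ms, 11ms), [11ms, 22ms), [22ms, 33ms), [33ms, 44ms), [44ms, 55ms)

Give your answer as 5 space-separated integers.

Answer: 3 3 5 3 3

Derivation:
Processing requests:
  req#1 t=3ms (window 0): ALLOW
  req#2 t=4ms (window 0): ALLOW
  req#3 t=9ms (window 0): ALLOW
  req#4 t=11ms (window 1): ALLOW
  req#5 t=14ms (window 1): ALLOW
  req#6 t=20ms (window 1): ALLOW
  req#7 t=22ms (window 2): ALLOW
  req#8 t=27ms (window 2): ALLOW
  req#9 t=27ms (window 2): ALLOW
  req#10 t=28ms (window 2): ALLOW
  req#11 t=29ms (window 2): ALLOW
  req#12 t=33ms (window 3): ALLOW
  req#13 t=36ms (window 3): ALLOW
  req#14 t=41ms (window 3): ALLOW
  req#15 t=45ms (window 4): ALLOW
  req#16 t=47ms (window 4): ALLOW
  req#17 t=47ms (window 4): ALLOW

Allowed counts by window: 3 3 5 3 3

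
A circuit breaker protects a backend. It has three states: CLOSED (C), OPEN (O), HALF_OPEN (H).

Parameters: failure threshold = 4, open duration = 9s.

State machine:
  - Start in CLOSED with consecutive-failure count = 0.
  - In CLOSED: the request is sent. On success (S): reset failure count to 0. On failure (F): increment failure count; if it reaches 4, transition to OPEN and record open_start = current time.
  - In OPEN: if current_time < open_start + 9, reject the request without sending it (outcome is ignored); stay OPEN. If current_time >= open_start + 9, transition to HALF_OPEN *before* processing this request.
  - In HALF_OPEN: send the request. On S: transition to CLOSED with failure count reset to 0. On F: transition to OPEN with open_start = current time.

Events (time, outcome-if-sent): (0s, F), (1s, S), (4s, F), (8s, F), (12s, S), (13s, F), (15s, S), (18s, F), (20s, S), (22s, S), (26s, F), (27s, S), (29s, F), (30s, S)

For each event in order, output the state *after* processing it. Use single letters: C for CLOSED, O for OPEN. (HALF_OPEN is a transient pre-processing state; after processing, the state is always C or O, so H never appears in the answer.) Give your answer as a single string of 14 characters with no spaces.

Answer: CCCCCCCCCCCCCC

Derivation:
State after each event:
  event#1 t=0s outcome=F: state=CLOSED
  event#2 t=1s outcome=S: state=CLOSED
  event#3 t=4s outcome=F: state=CLOSED
  event#4 t=8s outcome=F: state=CLOSED
  event#5 t=12s outcome=S: state=CLOSED
  event#6 t=13s outcome=F: state=CLOSED
  event#7 t=15s outcome=S: state=CLOSED
  event#8 t=18s outcome=F: state=CLOSED
  event#9 t=20s outcome=S: state=CLOSED
  event#10 t=22s outcome=S: state=CLOSED
  event#11 t=26s outcome=F: state=CLOSED
  event#12 t=27s outcome=S: state=CLOSED
  event#13 t=29s outcome=F: state=CLOSED
  event#14 t=30s outcome=S: state=CLOSED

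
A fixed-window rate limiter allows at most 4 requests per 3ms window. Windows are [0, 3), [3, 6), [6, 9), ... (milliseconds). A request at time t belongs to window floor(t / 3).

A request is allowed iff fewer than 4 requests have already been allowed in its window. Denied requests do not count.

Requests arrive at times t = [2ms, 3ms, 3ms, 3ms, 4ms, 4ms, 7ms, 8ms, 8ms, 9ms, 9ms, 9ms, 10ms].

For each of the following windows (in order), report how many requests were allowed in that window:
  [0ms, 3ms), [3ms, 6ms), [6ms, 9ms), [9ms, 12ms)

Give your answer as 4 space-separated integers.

Answer: 1 4 3 4

Derivation:
Processing requests:
  req#1 t=2ms (window 0): ALLOW
  req#2 t=3ms (window 1): ALLOW
  req#3 t=3ms (window 1): ALLOW
  req#4 t=3ms (window 1): ALLOW
  req#5 t=4ms (window 1): ALLOW
  req#6 t=4ms (window 1): DENY
  req#7 t=7ms (window 2): ALLOW
  req#8 t=8ms (window 2): ALLOW
  req#9 t=8ms (window 2): ALLOW
  req#10 t=9ms (window 3): ALLOW
  req#11 t=9ms (window 3): ALLOW
  req#12 t=9ms (window 3): ALLOW
  req#13 t=10ms (window 3): ALLOW

Allowed counts by window: 1 4 3 4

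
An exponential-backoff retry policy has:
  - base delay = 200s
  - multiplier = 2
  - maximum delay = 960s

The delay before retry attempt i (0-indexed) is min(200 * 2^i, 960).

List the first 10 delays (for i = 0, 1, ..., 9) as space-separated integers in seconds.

Computing each delay:
  i=0: min(200*2^0, 960) = 200
  i=1: min(200*2^1, 960) = 400
  i=2: min(200*2^2, 960) = 800
  i=3: min(200*2^3, 960) = 960
  i=4: min(200*2^4, 960) = 960
  i=5: min(200*2^5, 960) = 960
  i=6: min(200*2^6, 960) = 960
  i=7: min(200*2^7, 960) = 960
  i=8: min(200*2^8, 960) = 960
  i=9: min(200*2^9, 960) = 960

Answer: 200 400 800 960 960 960 960 960 960 960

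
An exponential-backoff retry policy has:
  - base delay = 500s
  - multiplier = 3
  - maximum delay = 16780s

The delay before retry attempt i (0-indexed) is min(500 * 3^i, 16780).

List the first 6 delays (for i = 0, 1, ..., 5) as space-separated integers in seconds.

Computing each delay:
  i=0: min(500*3^0, 16780) = 500
  i=1: min(500*3^1, 16780) = 1500
  i=2: min(500*3^2, 16780) = 4500
  i=3: min(500*3^3, 16780) = 13500
  i=4: min(500*3^4, 16780) = 16780
  i=5: min(500*3^5, 16780) = 16780

Answer: 500 1500 4500 13500 16780 16780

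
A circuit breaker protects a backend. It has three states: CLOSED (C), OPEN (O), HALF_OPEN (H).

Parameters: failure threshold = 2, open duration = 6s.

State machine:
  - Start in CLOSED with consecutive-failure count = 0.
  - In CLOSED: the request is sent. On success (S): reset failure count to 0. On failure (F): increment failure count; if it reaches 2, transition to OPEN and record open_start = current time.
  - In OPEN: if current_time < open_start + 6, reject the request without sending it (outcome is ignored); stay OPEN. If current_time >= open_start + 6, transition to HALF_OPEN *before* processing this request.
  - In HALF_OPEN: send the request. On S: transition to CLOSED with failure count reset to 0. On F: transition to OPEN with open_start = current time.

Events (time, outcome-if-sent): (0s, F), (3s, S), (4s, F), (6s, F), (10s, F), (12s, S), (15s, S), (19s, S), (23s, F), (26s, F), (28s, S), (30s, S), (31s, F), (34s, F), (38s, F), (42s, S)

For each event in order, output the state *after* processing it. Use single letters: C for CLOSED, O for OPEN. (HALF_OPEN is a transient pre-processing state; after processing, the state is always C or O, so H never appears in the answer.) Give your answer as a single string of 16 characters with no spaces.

State after each event:
  event#1 t=0s outcome=F: state=CLOSED
  event#2 t=3s outcome=S: state=CLOSED
  event#3 t=4s outcome=F: state=CLOSED
  event#4 t=6s outcome=F: state=OPEN
  event#5 t=10s outcome=F: state=OPEN
  event#6 t=12s outcome=S: state=CLOSED
  event#7 t=15s outcome=S: state=CLOSED
  event#8 t=19s outcome=S: state=CLOSED
  event#9 t=23s outcome=F: state=CLOSED
  event#10 t=26s outcome=F: state=OPEN
  event#11 t=28s outcome=S: state=OPEN
  event#12 t=30s outcome=S: state=OPEN
  event#13 t=31s outcome=F: state=OPEN
  event#14 t=34s outcome=F: state=OPEN
  event#15 t=38s outcome=F: state=OPEN
  event#16 t=42s outcome=S: state=CLOSED

Answer: CCCOOCCCCOOOOOOC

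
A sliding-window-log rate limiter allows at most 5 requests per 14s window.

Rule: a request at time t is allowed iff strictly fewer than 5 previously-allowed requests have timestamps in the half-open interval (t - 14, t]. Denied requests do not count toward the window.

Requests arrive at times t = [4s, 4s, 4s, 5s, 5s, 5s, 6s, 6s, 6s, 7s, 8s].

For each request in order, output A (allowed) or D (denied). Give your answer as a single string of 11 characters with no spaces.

Answer: AAAAADDDDDD

Derivation:
Tracking allowed requests in the window:
  req#1 t=4s: ALLOW
  req#2 t=4s: ALLOW
  req#3 t=4s: ALLOW
  req#4 t=5s: ALLOW
  req#5 t=5s: ALLOW
  req#6 t=5s: DENY
  req#7 t=6s: DENY
  req#8 t=6s: DENY
  req#9 t=6s: DENY
  req#10 t=7s: DENY
  req#11 t=8s: DENY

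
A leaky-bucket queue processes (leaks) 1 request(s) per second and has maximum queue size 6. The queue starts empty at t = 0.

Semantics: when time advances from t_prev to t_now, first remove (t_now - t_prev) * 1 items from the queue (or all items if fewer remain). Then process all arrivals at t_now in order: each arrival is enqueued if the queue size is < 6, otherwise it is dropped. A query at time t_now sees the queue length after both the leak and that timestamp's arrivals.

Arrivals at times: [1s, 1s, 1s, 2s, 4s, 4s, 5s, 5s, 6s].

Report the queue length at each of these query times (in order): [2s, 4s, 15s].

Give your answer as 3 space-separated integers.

Answer: 3 3 0

Derivation:
Queue lengths at query times:
  query t=2s: backlog = 3
  query t=4s: backlog = 3
  query t=15s: backlog = 0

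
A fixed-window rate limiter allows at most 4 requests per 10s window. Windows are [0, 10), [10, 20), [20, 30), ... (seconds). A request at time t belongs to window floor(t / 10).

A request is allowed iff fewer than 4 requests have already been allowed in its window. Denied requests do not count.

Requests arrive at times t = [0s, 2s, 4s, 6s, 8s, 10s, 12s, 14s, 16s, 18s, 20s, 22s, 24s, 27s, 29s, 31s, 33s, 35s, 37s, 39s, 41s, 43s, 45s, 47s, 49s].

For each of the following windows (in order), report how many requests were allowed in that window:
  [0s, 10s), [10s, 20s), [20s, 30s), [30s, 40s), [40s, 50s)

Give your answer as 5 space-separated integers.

Processing requests:
  req#1 t=0s (window 0): ALLOW
  req#2 t=2s (window 0): ALLOW
  req#3 t=4s (window 0): ALLOW
  req#4 t=6s (window 0): ALLOW
  req#5 t=8s (window 0): DENY
  req#6 t=10s (window 1): ALLOW
  req#7 t=12s (window 1): ALLOW
  req#8 t=14s (window 1): ALLOW
  req#9 t=16s (window 1): ALLOW
  req#10 t=18s (window 1): DENY
  req#11 t=20s (window 2): ALLOW
  req#12 t=22s (window 2): ALLOW
  req#13 t=24s (window 2): ALLOW
  req#14 t=27s (window 2): ALLOW
  req#15 t=29s (window 2): DENY
  req#16 t=31s (window 3): ALLOW
  req#17 t=33s (window 3): ALLOW
  req#18 t=35s (window 3): ALLOW
  req#19 t=37s (window 3): ALLOW
  req#20 t=39s (window 3): DENY
  req#21 t=41s (window 4): ALLOW
  req#22 t=43s (window 4): ALLOW
  req#23 t=45s (window 4): ALLOW
  req#24 t=47s (window 4): ALLOW
  req#25 t=49s (window 4): DENY

Allowed counts by window: 4 4 4 4 4

Answer: 4 4 4 4 4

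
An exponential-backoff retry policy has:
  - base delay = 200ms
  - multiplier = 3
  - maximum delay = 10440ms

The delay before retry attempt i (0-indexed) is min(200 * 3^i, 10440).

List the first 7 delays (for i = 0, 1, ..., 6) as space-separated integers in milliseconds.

Answer: 200 600 1800 5400 10440 10440 10440

Derivation:
Computing each delay:
  i=0: min(200*3^0, 10440) = 200
  i=1: min(200*3^1, 10440) = 600
  i=2: min(200*3^2, 10440) = 1800
  i=3: min(200*3^3, 10440) = 5400
  i=4: min(200*3^4, 10440) = 10440
  i=5: min(200*3^5, 10440) = 10440
  i=6: min(200*3^6, 10440) = 10440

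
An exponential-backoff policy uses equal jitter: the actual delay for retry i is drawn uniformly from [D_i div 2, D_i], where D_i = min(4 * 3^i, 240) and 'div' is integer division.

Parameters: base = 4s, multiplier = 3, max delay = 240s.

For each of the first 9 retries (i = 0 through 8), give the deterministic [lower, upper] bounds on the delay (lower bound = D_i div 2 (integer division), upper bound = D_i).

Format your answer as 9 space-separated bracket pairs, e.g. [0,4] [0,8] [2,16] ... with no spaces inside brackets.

Computing bounds per retry:
  i=0: D_i=min(4*3^0,240)=4, bounds=[2,4]
  i=1: D_i=min(4*3^1,240)=12, bounds=[6,12]
  i=2: D_i=min(4*3^2,240)=36, bounds=[18,36]
  i=3: D_i=min(4*3^3,240)=108, bounds=[54,108]
  i=4: D_i=min(4*3^4,240)=240, bounds=[120,240]
  i=5: D_i=min(4*3^5,240)=240, bounds=[120,240]
  i=6: D_i=min(4*3^6,240)=240, bounds=[120,240]
  i=7: D_i=min(4*3^7,240)=240, bounds=[120,240]
  i=8: D_i=min(4*3^8,240)=240, bounds=[120,240]

Answer: [2,4] [6,12] [18,36] [54,108] [120,240] [120,240] [120,240] [120,240] [120,240]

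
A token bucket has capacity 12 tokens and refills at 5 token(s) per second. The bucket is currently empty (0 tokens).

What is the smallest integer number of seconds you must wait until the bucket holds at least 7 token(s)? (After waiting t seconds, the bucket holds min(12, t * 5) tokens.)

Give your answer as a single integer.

Answer: 2

Derivation:
Need t * 5 >= 7, so t >= 7/5.
Smallest integer t = ceil(7/5) = 2.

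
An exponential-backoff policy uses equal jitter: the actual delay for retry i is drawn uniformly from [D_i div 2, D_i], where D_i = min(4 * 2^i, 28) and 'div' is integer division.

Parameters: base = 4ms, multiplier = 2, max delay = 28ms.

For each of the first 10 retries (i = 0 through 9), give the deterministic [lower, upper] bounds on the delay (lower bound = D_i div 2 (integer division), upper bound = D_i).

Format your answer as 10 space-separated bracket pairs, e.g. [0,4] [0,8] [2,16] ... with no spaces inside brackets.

Answer: [2,4] [4,8] [8,16] [14,28] [14,28] [14,28] [14,28] [14,28] [14,28] [14,28]

Derivation:
Computing bounds per retry:
  i=0: D_i=min(4*2^0,28)=4, bounds=[2,4]
  i=1: D_i=min(4*2^1,28)=8, bounds=[4,8]
  i=2: D_i=min(4*2^2,28)=16, bounds=[8,16]
  i=3: D_i=min(4*2^3,28)=28, bounds=[14,28]
  i=4: D_i=min(4*2^4,28)=28, bounds=[14,28]
  i=5: D_i=min(4*2^5,28)=28, bounds=[14,28]
  i=6: D_i=min(4*2^6,28)=28, bounds=[14,28]
  i=7: D_i=min(4*2^7,28)=28, bounds=[14,28]
  i=8: D_i=min(4*2^8,28)=28, bounds=[14,28]
  i=9: D_i=min(4*2^9,28)=28, bounds=[14,28]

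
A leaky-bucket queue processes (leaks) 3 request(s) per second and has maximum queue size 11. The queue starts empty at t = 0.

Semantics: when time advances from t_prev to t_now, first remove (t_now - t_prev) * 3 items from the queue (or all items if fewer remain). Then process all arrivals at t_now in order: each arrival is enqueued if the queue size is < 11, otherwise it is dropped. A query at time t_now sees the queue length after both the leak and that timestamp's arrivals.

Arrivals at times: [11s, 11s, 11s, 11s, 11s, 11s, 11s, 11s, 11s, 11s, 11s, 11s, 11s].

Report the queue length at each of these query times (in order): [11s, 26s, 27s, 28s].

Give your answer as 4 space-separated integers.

Answer: 11 0 0 0

Derivation:
Queue lengths at query times:
  query t=11s: backlog = 11
  query t=26s: backlog = 0
  query t=27s: backlog = 0
  query t=28s: backlog = 0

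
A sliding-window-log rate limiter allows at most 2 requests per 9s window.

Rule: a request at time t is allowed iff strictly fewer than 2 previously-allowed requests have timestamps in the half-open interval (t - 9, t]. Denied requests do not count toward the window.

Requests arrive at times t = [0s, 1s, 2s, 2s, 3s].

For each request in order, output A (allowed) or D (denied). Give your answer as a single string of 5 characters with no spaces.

Answer: AADDD

Derivation:
Tracking allowed requests in the window:
  req#1 t=0s: ALLOW
  req#2 t=1s: ALLOW
  req#3 t=2s: DENY
  req#4 t=2s: DENY
  req#5 t=3s: DENY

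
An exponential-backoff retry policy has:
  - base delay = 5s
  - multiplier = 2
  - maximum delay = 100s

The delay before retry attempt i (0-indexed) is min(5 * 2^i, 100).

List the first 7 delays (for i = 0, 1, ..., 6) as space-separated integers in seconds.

Computing each delay:
  i=0: min(5*2^0, 100) = 5
  i=1: min(5*2^1, 100) = 10
  i=2: min(5*2^2, 100) = 20
  i=3: min(5*2^3, 100) = 40
  i=4: min(5*2^4, 100) = 80
  i=5: min(5*2^5, 100) = 100
  i=6: min(5*2^6, 100) = 100

Answer: 5 10 20 40 80 100 100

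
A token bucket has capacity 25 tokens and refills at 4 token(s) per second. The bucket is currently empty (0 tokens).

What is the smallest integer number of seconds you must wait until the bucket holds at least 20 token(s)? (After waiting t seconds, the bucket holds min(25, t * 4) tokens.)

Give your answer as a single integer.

Answer: 5

Derivation:
Need t * 4 >= 20, so t >= 20/4.
Smallest integer t = ceil(20/4) = 5.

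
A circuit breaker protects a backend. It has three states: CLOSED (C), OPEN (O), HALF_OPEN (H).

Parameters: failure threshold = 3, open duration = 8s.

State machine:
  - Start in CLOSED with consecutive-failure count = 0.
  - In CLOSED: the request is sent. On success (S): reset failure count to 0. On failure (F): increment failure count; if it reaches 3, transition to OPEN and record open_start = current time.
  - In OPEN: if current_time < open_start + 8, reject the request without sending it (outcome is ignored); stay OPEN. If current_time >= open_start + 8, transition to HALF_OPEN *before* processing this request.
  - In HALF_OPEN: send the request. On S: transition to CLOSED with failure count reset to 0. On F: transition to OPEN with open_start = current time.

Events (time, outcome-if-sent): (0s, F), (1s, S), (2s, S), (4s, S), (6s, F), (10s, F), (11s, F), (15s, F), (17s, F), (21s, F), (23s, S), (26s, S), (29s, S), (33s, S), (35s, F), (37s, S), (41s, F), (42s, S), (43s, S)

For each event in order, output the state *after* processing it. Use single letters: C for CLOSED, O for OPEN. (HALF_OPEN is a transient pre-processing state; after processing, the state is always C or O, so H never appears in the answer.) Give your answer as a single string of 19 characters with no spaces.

State after each event:
  event#1 t=0s outcome=F: state=CLOSED
  event#2 t=1s outcome=S: state=CLOSED
  event#3 t=2s outcome=S: state=CLOSED
  event#4 t=4s outcome=S: state=CLOSED
  event#5 t=6s outcome=F: state=CLOSED
  event#6 t=10s outcome=F: state=CLOSED
  event#7 t=11s outcome=F: state=OPEN
  event#8 t=15s outcome=F: state=OPEN
  event#9 t=17s outcome=F: state=OPEN
  event#10 t=21s outcome=F: state=OPEN
  event#11 t=23s outcome=S: state=OPEN
  event#12 t=26s outcome=S: state=OPEN
  event#13 t=29s outcome=S: state=CLOSED
  event#14 t=33s outcome=S: state=CLOSED
  event#15 t=35s outcome=F: state=CLOSED
  event#16 t=37s outcome=S: state=CLOSED
  event#17 t=41s outcome=F: state=CLOSED
  event#18 t=42s outcome=S: state=CLOSED
  event#19 t=43s outcome=S: state=CLOSED

Answer: CCCCCCOOOOOOCCCCCCC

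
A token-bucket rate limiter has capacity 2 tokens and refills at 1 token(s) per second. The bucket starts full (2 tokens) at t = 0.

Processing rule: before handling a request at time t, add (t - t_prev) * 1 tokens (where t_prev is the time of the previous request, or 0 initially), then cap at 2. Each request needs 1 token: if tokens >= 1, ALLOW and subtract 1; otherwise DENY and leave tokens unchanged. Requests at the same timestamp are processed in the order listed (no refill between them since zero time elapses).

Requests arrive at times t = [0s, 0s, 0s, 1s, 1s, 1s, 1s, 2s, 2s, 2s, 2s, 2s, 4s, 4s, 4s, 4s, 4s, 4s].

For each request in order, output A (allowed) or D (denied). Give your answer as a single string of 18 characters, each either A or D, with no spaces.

Simulating step by step:
  req#1 t=0s: ALLOW
  req#2 t=0s: ALLOW
  req#3 t=0s: DENY
  req#4 t=1s: ALLOW
  req#5 t=1s: DENY
  req#6 t=1s: DENY
  req#7 t=1s: DENY
  req#8 t=2s: ALLOW
  req#9 t=2s: DENY
  req#10 t=2s: DENY
  req#11 t=2s: DENY
  req#12 t=2s: DENY
  req#13 t=4s: ALLOW
  req#14 t=4s: ALLOW
  req#15 t=4s: DENY
  req#16 t=4s: DENY
  req#17 t=4s: DENY
  req#18 t=4s: DENY

Answer: AADADDDADDDDAADDDD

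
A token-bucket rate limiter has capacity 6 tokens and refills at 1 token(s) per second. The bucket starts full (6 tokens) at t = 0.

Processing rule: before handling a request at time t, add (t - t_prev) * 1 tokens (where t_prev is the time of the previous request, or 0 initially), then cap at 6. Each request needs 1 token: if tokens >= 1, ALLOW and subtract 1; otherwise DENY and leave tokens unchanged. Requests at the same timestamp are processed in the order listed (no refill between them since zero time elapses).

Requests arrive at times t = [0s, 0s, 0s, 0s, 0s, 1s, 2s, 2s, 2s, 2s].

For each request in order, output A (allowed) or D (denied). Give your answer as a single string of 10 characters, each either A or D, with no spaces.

Simulating step by step:
  req#1 t=0s: ALLOW
  req#2 t=0s: ALLOW
  req#3 t=0s: ALLOW
  req#4 t=0s: ALLOW
  req#5 t=0s: ALLOW
  req#6 t=1s: ALLOW
  req#7 t=2s: ALLOW
  req#8 t=2s: ALLOW
  req#9 t=2s: DENY
  req#10 t=2s: DENY

Answer: AAAAAAAADD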